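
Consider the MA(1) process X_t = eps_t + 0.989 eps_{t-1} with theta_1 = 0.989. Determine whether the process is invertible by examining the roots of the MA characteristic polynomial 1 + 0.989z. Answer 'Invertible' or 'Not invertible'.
\text{Invertible}

The MA(q) characteristic polynomial is P(z) = 1 + 0.989z.
Invertibility requires all roots to lie outside the unit circle, i.e. |z| > 1 for every root.
This is linear in z: 1 + (0.989) z = 0  =>  z = -1/(0.989) = -1.011122,  |z| = 1.011122.
Moduli of all roots: 1.0111.
All moduli strictly greater than 1? Yes.
Verdict: Invertible.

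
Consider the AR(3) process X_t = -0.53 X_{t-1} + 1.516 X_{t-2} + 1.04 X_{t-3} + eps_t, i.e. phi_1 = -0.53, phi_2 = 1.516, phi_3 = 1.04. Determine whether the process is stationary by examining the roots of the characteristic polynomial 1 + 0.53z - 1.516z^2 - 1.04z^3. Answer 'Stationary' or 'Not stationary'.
\text{Not stationary}

The AR(p) characteristic polynomial is P(z) = 1 + 0.53z - 1.516z^2 - 1.04z^3.
Stationarity requires all roots to lie outside the unit circle, i.e. |z| > 1 for every root.
Degree 3: look for a simple real root z0 first, then factor out (1 - z/z0) and solve the remaining quadratic.
Testing z0 = -1.25: P(-1.25) = 1 + (0.53)(-1.25) + (-1.516)(-1.25)^2 + (-1.04)(-1.25)^3
  = 1 + (-0.6625) + (-2.36875) + (2.03125) = 0.  So z_0 = -1.25 is a root, |z_0| = 1.25.
Divide out the factor (1 + 0.8 z) = (1 - z/z0) (since 1/z0 = -0.8):
  P(z) = (1 + 0.8 z)(1 + (-0.27) z + (-1.3) z^2)
  [check: z-coef -0.27 - (-0.8) = 0.53; z^2-coef -1.3 - (-0.8)(-0.27) = -1.516; z^3-coef -(-0.8)(-1.3) = -1.04.]
Remaining roots from the quadratic factor 1 + (-0.27) z + (-1.3) z^2:
  Set 1 + (-0.27) z + (-1.3) z^2 = 0, i.e. a z^2 + b z + c = 0 with a = -1.3, b = -0.27, c = 1.
  Discriminant D = b^2 - 4ac = (-0.27)^2 - 4*(-1.3)*1 = 0.0729 - (-5.2) = 5.2729.
  D >= 0, so the roots are real: z = (-b +/- sqrt(D)) / (2a) = (0.27 +/- 2.29628) / (-2.6).
    z_1 = (0.27 + 2.29628) / (-2.6) = -0.987,   |z_1| = 0.987.
    z_2 = (0.27 - 2.29628) / (-2.6) = 0.7793,   |z_2| = 0.7793.
Moduli of all roots: 1.2500, 0.9870, 0.7793.
All moduli strictly greater than 1? No.
Verdict: Not stationary.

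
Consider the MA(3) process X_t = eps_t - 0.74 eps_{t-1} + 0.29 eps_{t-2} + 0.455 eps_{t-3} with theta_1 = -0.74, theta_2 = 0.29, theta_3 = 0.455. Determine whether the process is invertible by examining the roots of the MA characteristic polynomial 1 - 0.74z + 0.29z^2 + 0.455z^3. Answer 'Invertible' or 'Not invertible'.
\text{Invertible}

The MA(q) characteristic polynomial is P(z) = 1 - 0.74z + 0.29z^2 + 0.455z^3.
Invertibility requires all roots to lie outside the unit circle, i.e. |z| > 1 for every root.
Degree 3: look for a simple real root z0 first, then factor out (1 - z/z0) and solve the remaining quadratic.
Testing z0 = -2: P(-2) = 1 + (-0.74)(-2) + (0.29)(-2)^2 + (0.455)(-2)^3
  = 1 + (1.48) + (1.16) + (-3.64) = 0.  So z_0 = -2 is a root, |z_0| = 2.
Divide out the factor (1 + 0.5 z) = (1 - z/z0) (since 1/z0 = -0.5):
  P(z) = (1 + 0.5 z)(1 + (-1.24) z + (0.91) z^2)
  [check: z-coef -1.24 - (-0.5) = -0.74; z^2-coef 0.91 - (-0.5)(-1.24) = 0.29; z^3-coef -(-0.5)(0.91) = 0.455.]
Remaining roots from the quadratic factor 1 + (-1.24) z + (0.91) z^2:
  Set 1 + (-1.24) z + (0.91) z^2 = 0, i.e. a z^2 + b z + c = 0 with a = 0.91, b = -1.24, c = 1.
  Discriminant D = b^2 - 4ac = (-1.24)^2 - 4*(0.91)*1 = 1.5376 - (3.64) = -2.1024.
  D < 0, so the roots are the complex-conjugate pair z = (-b +/- i sqrt(-D)) / (2a) = 0.6813 +/- 0.7967i.
  For a conjugate pair |z|^2 = z * conj(z) = (product of roots) = c/a = 1/(0.91) = 1.098901, so |z| = sqrt(1.098901) = 1.0483 for both roots.
Moduli of all roots: 2.0000, 1.0483, 1.0483.
All moduli strictly greater than 1? Yes.
Verdict: Invertible.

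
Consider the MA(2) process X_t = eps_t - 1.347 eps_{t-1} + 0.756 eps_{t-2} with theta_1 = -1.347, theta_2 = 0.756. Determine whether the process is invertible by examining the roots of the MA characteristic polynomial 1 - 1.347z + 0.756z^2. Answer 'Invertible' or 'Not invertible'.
\text{Invertible}

The MA(q) characteristic polynomial is P(z) = 1 - 1.347z + 0.756z^2.
Invertibility requires all roots to lie outside the unit circle, i.e. |z| > 1 for every root.
Set 1 + (-1.347) z + (0.756) z^2 = 0, i.e. a z^2 + b z + c = 0 with a = 0.756, b = -1.347, c = 1.
Discriminant D = b^2 - 4ac = (-1.347)^2 - 4*(0.756)*1 = 1.814409 - (3.024) = -1.209591.
D < 0, so the roots are the complex-conjugate pair z = (-b +/- i sqrt(-D)) / (2a) = 0.8909 +/- 0.7274i.
For a conjugate pair |z|^2 = z * conj(z) = (product of roots) = c/a = 1/(0.756) = 1.322751, so |z| = sqrt(1.322751) = 1.1501 for both roots.
Moduli of all roots: 1.1501, 1.1501.
All moduli strictly greater than 1? Yes.
Verdict: Invertible.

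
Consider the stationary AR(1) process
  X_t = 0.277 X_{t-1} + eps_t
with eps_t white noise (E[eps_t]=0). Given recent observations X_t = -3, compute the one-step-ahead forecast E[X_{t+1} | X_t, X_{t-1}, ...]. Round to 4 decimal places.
E[X_{t+1} \mid \mathcal F_t] = -0.8310

For an AR(p) model X_t = c + sum_i phi_i X_{t-i} + eps_t, the
one-step-ahead conditional mean is
  E[X_{t+1} | X_t, ...] = c + sum_i phi_i X_{t+1-i}.
Substitute known values:
  E[X_{t+1} | ...] = (0.277) * (-3)
                   = -0.8310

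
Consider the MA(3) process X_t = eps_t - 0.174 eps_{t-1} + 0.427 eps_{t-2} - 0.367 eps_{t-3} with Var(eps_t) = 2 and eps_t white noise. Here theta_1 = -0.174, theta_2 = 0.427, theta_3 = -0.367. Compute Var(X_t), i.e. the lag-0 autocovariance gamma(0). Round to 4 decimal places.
\gamma(0) = 2.6946

For an MA(q) process X_t = eps_t + sum_i theta_i eps_{t-i} with
Var(eps_t) = sigma^2, the variance is
  gamma(0) = sigma^2 * (1 + sum_i theta_i^2).
  sum_i theta_i^2 = (-0.174)^2 + (0.427)^2 + (-0.367)^2 = 0.030276 + 0.182329 + 0.134689 = 0.347294.
  gamma(0) = 2 * (1 + 0.347294) = 2 * 1.347294 = 2.694588, which rounds to 2.6946.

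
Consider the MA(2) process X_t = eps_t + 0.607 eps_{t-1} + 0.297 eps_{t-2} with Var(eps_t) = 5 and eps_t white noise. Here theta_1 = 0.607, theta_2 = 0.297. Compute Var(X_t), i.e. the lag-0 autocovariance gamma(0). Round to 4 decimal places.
\gamma(0) = 7.2833

For an MA(q) process X_t = eps_t + sum_i theta_i eps_{t-i} with
Var(eps_t) = sigma^2, the variance is
  gamma(0) = sigma^2 * (1 + sum_i theta_i^2).
  sum_i theta_i^2 = (0.607)^2 + (0.297)^2 = 0.368449 + 0.088209 = 0.456658.
  gamma(0) = 5 * (1 + 0.456658) = 5 * 1.456658 = 7.28329, which rounds to 7.2833.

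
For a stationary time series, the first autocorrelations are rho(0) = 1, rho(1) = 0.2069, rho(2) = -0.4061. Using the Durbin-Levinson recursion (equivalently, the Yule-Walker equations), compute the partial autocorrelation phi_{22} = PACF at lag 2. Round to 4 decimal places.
\phi_{22} = -0.4690

The PACF at lag k is phi_{kk}, the last component of the solution
to the Yule-Walker system G_k phi = r_k where
  (G_k)_{ij} = rho(|i - j|), (r_k)_i = rho(i), i,j = 1..k.
Equivalently, Durbin-Levinson gives phi_{kk} iteratively:
  phi_{11} = rho(1)
  phi_{kk} = [rho(k) - sum_{j=1..k-1} phi_{k-1,j} rho(k-j)]
            / [1 - sum_{j=1..k-1} phi_{k-1,j} rho(j)],
  phi_{k,j} = phi_{k-1,j} - phi_{kk} phi_{k-1,k-j},  j = 1..k-1.
Step k = 1:
  phi_11 = rho(1) = 0.2069.
Step k = 2:
  phi_22 = [rho(2) - phi_11 rho(1)] / [1 - phi_11 rho(1)] = [-0.4061 - (0.2069)(0.2069)] / [1 - (0.2069)(0.2069)]
         = -0.44890761 / 0.95719239 = -0.469.
Therefore phi_{22} = -0.4690.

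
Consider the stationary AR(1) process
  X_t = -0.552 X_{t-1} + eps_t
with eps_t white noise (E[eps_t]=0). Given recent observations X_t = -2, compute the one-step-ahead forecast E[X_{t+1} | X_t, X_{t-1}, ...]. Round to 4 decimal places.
E[X_{t+1} \mid \mathcal F_t] = 1.1040

For an AR(p) model X_t = c + sum_i phi_i X_{t-i} + eps_t, the
one-step-ahead conditional mean is
  E[X_{t+1} | X_t, ...] = c + sum_i phi_i X_{t+1-i}.
Substitute known values:
  E[X_{t+1} | ...] = (-0.552) * (-2)
                   = 1.1040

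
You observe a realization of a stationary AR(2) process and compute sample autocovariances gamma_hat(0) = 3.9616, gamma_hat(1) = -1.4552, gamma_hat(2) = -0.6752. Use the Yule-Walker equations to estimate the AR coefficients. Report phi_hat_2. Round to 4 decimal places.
\hat\phi_{2} = -0.3530

The Yule-Walker equations for an AR(p) process read, in matrix form,
  Gamma_p phi = r_p,   with   (Gamma_p)_{ij} = gamma(|i - j|),
                       (r_p)_i = gamma(i),   i,j = 1..p.
Substitute the sample gammas (Toeplitz matrix and right-hand side of size 2):
  Gamma_p = [[3.9616, -1.4552], [-1.4552, 3.9616]]
  r_p     = [-1.4552, -0.6752]
Written out:
  3.9616 phi_1 - 1.4552 phi_2 = -1.4552
  -1.4552 phi_1 + 3.9616 phi_2 = -0.6752
Solve by Cramer's rule:
  det = gamma(0)^2 - gamma(1)^2 = (3.9616)^2 - (-1.4552)^2 = 15.69427456 - 2.11760704 = 13.57666752
  phi_hat_1 = [gamma(1) gamma(0) - gamma(1) gamma(2)] / det = [(-1.4552)(3.9616) - (-1.4552)(-0.6752)] / 13.57666752 = -6.74747136 / 13.57666752 = -0.497
  phi_hat_2 = [gamma(0) gamma(2) - gamma(1)^2] / det = [(3.9616)(-0.6752) - (-1.4552)^2] / 13.57666752 = -4.79247936 / 13.57666752 = -0.353
So phi_hat = [-0.4970, -0.3530].
Therefore phi_hat_2 = -0.3530.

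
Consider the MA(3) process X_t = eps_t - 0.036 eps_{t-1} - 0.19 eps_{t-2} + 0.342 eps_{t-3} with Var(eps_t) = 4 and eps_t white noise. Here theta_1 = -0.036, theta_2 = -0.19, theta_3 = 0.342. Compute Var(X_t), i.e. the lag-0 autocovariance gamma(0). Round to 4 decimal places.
\gamma(0) = 4.6174

For an MA(q) process X_t = eps_t + sum_i theta_i eps_{t-i} with
Var(eps_t) = sigma^2, the variance is
  gamma(0) = sigma^2 * (1 + sum_i theta_i^2).
  sum_i theta_i^2 = (-0.036)^2 + (-0.19)^2 + (0.342)^2 = 0.001296 + 0.0361 + 0.116964 = 0.15436.
  gamma(0) = 4 * (1 + 0.15436) = 4 * 1.15436 = 4.61744, which rounds to 4.6174.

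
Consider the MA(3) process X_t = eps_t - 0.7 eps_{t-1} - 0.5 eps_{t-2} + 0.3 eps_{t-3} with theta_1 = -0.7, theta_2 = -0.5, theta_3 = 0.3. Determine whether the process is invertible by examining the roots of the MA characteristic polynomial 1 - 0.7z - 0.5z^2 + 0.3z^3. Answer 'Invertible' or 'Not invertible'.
\text{Invertible}

The MA(q) characteristic polynomial is P(z) = 1 - 0.7z - 0.5z^2 + 0.3z^3.
Invertibility requires all roots to lie outside the unit circle, i.e. |z| > 1 for every root.
Degree 3: look for a simple real root z0 first, then factor out (1 - z/z0) and solve the remaining quadratic.
Testing z0 = 2: P(2) = 1 + (-0.7)(2) + (-0.5)(2)^2 + (0.3)(2)^3
  = 1 + (-1.4) + (-2) + (2.4) = 0.  So z_0 = 2 is a root, |z_0| = 2.
Divide out the factor (1 - 0.5 z) = (1 - z/z0) (since 1/z0 = 0.5):
  P(z) = (1 - 0.5 z)(1 + (-0.2) z + (-0.6) z^2)
  [check: z-coef -0.2 - (0.5) = -0.7; z^2-coef -0.6 - (0.5)(-0.2) = -0.5; z^3-coef -(0.5)(-0.6) = 0.3.]
Remaining roots from the quadratic factor 1 + (-0.2) z + (-0.6) z^2:
  Set 1 + (-0.2) z + (-0.6) z^2 = 0, i.e. a z^2 + b z + c = 0 with a = -0.6, b = -0.2, c = 1.
  Discriminant D = b^2 - 4ac = (-0.2)^2 - 4*(-0.6)*1 = 0.04 - (-2.4) = 2.44.
  D >= 0, so the roots are real: z = (-b +/- sqrt(D)) / (2a) = (0.2 +/- 1.56205) / (-1.2).
    z_1 = (0.2 + 1.56205) / (-1.2) = -1.4684,   |z_1| = 1.4684.
    z_2 = (0.2 - 1.56205) / (-1.2) = 1.135,   |z_2| = 1.135.
Moduli of all roots: 2.0000, 1.4684, 1.1350.
All moduli strictly greater than 1? Yes.
Verdict: Invertible.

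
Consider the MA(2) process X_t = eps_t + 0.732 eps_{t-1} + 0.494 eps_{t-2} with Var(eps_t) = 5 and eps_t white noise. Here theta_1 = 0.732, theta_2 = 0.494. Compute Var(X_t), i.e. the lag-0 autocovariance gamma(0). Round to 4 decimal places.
\gamma(0) = 8.8993

For an MA(q) process X_t = eps_t + sum_i theta_i eps_{t-i} with
Var(eps_t) = sigma^2, the variance is
  gamma(0) = sigma^2 * (1 + sum_i theta_i^2).
  sum_i theta_i^2 = (0.732)^2 + (0.494)^2 = 0.535824 + 0.244036 = 0.77986.
  gamma(0) = 5 * (1 + 0.77986) = 5 * 1.77986 = 8.8993.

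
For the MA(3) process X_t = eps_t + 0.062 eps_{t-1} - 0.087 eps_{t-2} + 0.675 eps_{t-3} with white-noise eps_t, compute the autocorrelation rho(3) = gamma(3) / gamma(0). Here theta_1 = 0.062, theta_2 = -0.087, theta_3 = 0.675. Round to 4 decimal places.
\rho(3) = 0.4601

For an MA(q) process with theta_0 = 1, the autocovariance is
  gamma(k) = sigma^2 * sum_{i=0..q-k} theta_i * theta_{i+k},
and rho(k) = gamma(k) / gamma(0). Sigma^2 cancels.
  numerator   = (1)*(0.675) = 0.675.
  denominator = (1)^2 + (0.062)^2 + (-0.087)^2 + (0.675)^2 = 1.467038.
  rho(3) = 0.675 / 1.467038 = 0.4601.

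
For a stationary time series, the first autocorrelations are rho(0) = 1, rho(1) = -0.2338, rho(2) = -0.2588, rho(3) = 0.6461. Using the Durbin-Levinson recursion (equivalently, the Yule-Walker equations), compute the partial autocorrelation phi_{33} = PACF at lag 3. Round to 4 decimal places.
\phi_{33} = 0.5800

The PACF at lag k is phi_{kk}, the last component of the solution
to the Yule-Walker system G_k phi = r_k where
  (G_k)_{ij} = rho(|i - j|), (r_k)_i = rho(i), i,j = 1..k.
Equivalently, Durbin-Levinson gives phi_{kk} iteratively:
  phi_{11} = rho(1)
  phi_{kk} = [rho(k) - sum_{j=1..k-1} phi_{k-1,j} rho(k-j)]
            / [1 - sum_{j=1..k-1} phi_{k-1,j} rho(j)],
  phi_{k,j} = phi_{k-1,j} - phi_{kk} phi_{k-1,k-j},  j = 1..k-1.
Step k = 1:
  phi_11 = rho(1) = -0.2338.
Step k = 2:
  phi_22 = [rho(2) - phi_11 rho(1)] / [1 - phi_11 rho(1)] = [-0.2588 - (-0.2338)(-0.2338)] / [1 - (-0.2338)(-0.2338)]
         = -0.31346244 / 0.94533756 = -0.331588.
  Update: phi_21 = phi_11 - phi_22 phi_11 = -0.2338 - (-0.331588)(-0.2338) = -0.311325.
Step k = 3:
  phi_33 = [rho(3) - phi_21 rho(2) - phi_22 rho(1)] / [1 - phi_21 rho(1) - phi_22 rho(2)]
    numerator   = 0.6461 - (-0.311325)(-0.2588) - (-0.331588)(-0.2338) = 0.48800379
    denominator = 1 - (-0.311325)(-0.2338) - (-0.331588)(-0.2588) = 0.84139723
  phi_33 = 0.48800379 / 0.84139723 = 0.58.
Therefore phi_{33} = 0.5800.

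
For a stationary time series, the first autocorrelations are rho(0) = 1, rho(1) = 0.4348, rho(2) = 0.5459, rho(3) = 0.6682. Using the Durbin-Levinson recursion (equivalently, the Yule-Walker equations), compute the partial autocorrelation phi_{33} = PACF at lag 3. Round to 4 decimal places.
\phi_{33} = 0.5260

The PACF at lag k is phi_{kk}, the last component of the solution
to the Yule-Walker system G_k phi = r_k where
  (G_k)_{ij} = rho(|i - j|), (r_k)_i = rho(i), i,j = 1..k.
Equivalently, Durbin-Levinson gives phi_{kk} iteratively:
  phi_{11} = rho(1)
  phi_{kk} = [rho(k) - sum_{j=1..k-1} phi_{k-1,j} rho(k-j)]
            / [1 - sum_{j=1..k-1} phi_{k-1,j} rho(j)],
  phi_{k,j} = phi_{k-1,j} - phi_{kk} phi_{k-1,k-j},  j = 1..k-1.
Step k = 1:
  phi_11 = rho(1) = 0.4348.
Step k = 2:
  phi_22 = [rho(2) - phi_11 rho(1)] / [1 - phi_11 rho(1)] = [0.5459 - (0.4348)(0.4348)] / [1 - (0.4348)(0.4348)]
         = 0.35684896 / 0.81094896 = 0.440039.
  Update: phi_21 = phi_11 - phi_22 phi_11 = 0.4348 - (0.440039)(0.4348) = 0.243471.
Step k = 3:
  phi_33 = [rho(3) - phi_21 rho(2) - phi_22 rho(1)] / [1 - phi_21 rho(1) - phi_22 rho(2)]
    numerator   = 0.6682 - (0.243471)(0.5459) - (0.440039)(0.4348) = 0.34396025
    denominator = 1 - (0.243471)(0.4348) - (0.440039)(0.5459) = 0.65392159
  phi_33 = 0.34396025 / 0.65392159 = 0.526.
Therefore phi_{33} = 0.5260.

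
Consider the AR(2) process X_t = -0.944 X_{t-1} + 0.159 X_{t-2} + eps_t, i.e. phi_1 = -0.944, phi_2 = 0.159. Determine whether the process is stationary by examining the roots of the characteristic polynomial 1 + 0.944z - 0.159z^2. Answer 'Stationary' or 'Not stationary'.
\text{Not stationary}

The AR(p) characteristic polynomial is P(z) = 1 + 0.944z - 0.159z^2.
Stationarity requires all roots to lie outside the unit circle, i.e. |z| > 1 for every root.
Set 1 + (0.944) z + (-0.159) z^2 = 0, i.e. a z^2 + b z + c = 0 with a = -0.159, b = 0.944, c = 1.
Discriminant D = b^2 - 4ac = (0.944)^2 - 4*(-0.159)*1 = 0.891136 - (-0.636) = 1.527136.
D >= 0, so the roots are real: z = (-b +/- sqrt(D)) / (2a) = (-0.944 +/- 1.235773) / (-0.318).
  z_1 = (-0.944 + 1.235773) / (-0.318) = -0.9175,   |z_1| = 0.9175.
  z_2 = (-0.944 - 1.235773) / (-0.318) = 6.8546,   |z_2| = 6.8546.
Moduli of all roots: 0.9175, 6.8546.
All moduli strictly greater than 1? No.
Verdict: Not stationary.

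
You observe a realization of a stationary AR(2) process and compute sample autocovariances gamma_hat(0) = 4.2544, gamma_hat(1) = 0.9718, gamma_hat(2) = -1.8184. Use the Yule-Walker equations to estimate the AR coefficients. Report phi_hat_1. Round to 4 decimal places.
\hat\phi_{1} = 0.3440

The Yule-Walker equations for an AR(p) process read, in matrix form,
  Gamma_p phi = r_p,   with   (Gamma_p)_{ij} = gamma(|i - j|),
                       (r_p)_i = gamma(i),   i,j = 1..p.
Substitute the sample gammas (Toeplitz matrix and right-hand side of size 2):
  Gamma_p = [[4.2544, 0.9718], [0.9718, 4.2544]]
  r_p     = [0.9718, -1.8184]
Written out:
  4.2544 phi_1 + 0.9718 phi_2 = 0.9718
  0.9718 phi_1 + 4.2544 phi_2 = -1.8184
Solve by Cramer's rule:
  det = gamma(0)^2 - gamma(1)^2 = (4.2544)^2 - (0.9718)^2 = 18.09991936 - 0.94439524 = 17.15552412
  phi_hat_1 = [gamma(1) gamma(0) - gamma(1) gamma(2)] / det = [(0.9718)(4.2544) - (0.9718)(-1.8184)] / 17.15552412 = 5.90154704 / 17.15552412 = 0.344
  phi_hat_2 = [gamma(0) gamma(2) - gamma(1)^2] / det = [(4.2544)(-1.8184) - (0.9718)^2] / 17.15552412 = -8.6805962 / 17.15552412 = -0.506
So phi_hat = [0.3440, -0.5060].
Therefore phi_hat_1 = 0.3440.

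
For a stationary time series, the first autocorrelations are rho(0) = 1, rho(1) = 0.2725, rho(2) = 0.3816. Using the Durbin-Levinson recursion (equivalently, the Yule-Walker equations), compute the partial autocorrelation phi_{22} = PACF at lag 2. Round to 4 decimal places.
\phi_{22} = 0.3320

The PACF at lag k is phi_{kk}, the last component of the solution
to the Yule-Walker system G_k phi = r_k where
  (G_k)_{ij} = rho(|i - j|), (r_k)_i = rho(i), i,j = 1..k.
Equivalently, Durbin-Levinson gives phi_{kk} iteratively:
  phi_{11} = rho(1)
  phi_{kk} = [rho(k) - sum_{j=1..k-1} phi_{k-1,j} rho(k-j)]
            / [1 - sum_{j=1..k-1} phi_{k-1,j} rho(j)],
  phi_{k,j} = phi_{k-1,j} - phi_{kk} phi_{k-1,k-j},  j = 1..k-1.
Step k = 1:
  phi_11 = rho(1) = 0.2725.
Step k = 2:
  phi_22 = [rho(2) - phi_11 rho(1)] / [1 - phi_11 rho(1)] = [0.3816 - (0.2725)(0.2725)] / [1 - (0.2725)(0.2725)]
         = 0.30734375 / 0.92574375 = 0.332.
Therefore phi_{22} = 0.3320.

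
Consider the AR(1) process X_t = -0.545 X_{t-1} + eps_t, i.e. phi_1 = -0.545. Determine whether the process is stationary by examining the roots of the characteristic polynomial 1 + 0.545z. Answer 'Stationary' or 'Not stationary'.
\text{Stationary}

The AR(p) characteristic polynomial is P(z) = 1 + 0.545z.
Stationarity requires all roots to lie outside the unit circle, i.e. |z| > 1 for every root.
This is linear in z: 1 + (0.545) z = 0  =>  z = -1/(0.545) = -1.834862,  |z| = 1.834862.
Moduli of all roots: 1.8349.
All moduli strictly greater than 1? Yes.
Verdict: Stationary.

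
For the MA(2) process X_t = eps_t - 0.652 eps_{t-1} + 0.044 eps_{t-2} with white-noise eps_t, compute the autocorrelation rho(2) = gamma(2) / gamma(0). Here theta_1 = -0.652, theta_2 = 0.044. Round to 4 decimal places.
\rho(2) = 0.0308

For an MA(q) process with theta_0 = 1, the autocovariance is
  gamma(k) = sigma^2 * sum_{i=0..q-k} theta_i * theta_{i+k},
and rho(k) = gamma(k) / gamma(0). Sigma^2 cancels.
  numerator   = (1)*(0.044) = 0.044.
  denominator = (1)^2 + (-0.652)^2 + (0.044)^2 = 1.42704.
  rho(2) = 0.044 / 1.42704 = 0.0308.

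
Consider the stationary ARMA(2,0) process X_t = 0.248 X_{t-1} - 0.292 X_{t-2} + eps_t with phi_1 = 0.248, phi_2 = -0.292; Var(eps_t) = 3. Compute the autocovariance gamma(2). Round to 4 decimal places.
\gamma(2) = -0.8322

Multiply the model equation by X_{t-k} and take expectations. With theta_0 = psi_0 = 1 and psi_j the MA(infinity) weights, this gives
  gamma(k) - sum_i phi_i gamma(k-i) = c_k,
  c_k = sigma^2 * sum_{j=k..q} theta_j psi_{j-k}   (c_k = 0 for k > q),
using gamma(-m) = gamma(m).
Pure AR (q = 0): c_0 = sigma^2 = 3, c_k = 0 for k >= 1.
Equations for k = 0, 1, 2 (AR order 2, c_2 = 0):
  (E0) gamma(0) = phi_1 gamma(1) + phi_2 gamma(2) + c_0
  (E1) gamma(1) = phi_1 gamma(0) + phi_2 gamma(1) + c_1
  (E2) gamma(2) = phi_1 gamma(1) + phi_2 gamma(0)
From (E1): gamma(1) = A gamma(0) + B with
  A = phi_1 / (1 - phi_2) = 0.248 / 1.292 = 0.19195,   B = c_1 / (1 - phi_2) = 0 / 1.292 = 0.
Insert (E2) into (E0): gamma(0) (1 - phi_2^2) = phi_1 (1 + phi_2) gamma(1) + c_0.
  phi_1 (1 + phi_2) = (0.248)(0.708) = 0.175584,   1 - phi_2^2 = 0.914736.
Replace gamma(1) by A gamma(0) + B and collect gamma(0):
  gamma(0) [0.914736 - (0.175584)(0.19195)] = c_0 = 3
  gamma(0) * 0.881033 = 3
  gamma(0) = 3 / 0.881033 = 3.405095.
  gamma(1) = A gamma(0) = (0.19195)(3.405095) = 0.65361.
  gamma(2) = phi_1 gamma(1) + phi_2 gamma(0) = (0.248)(0.65361) + (-0.292)(3.405095) = -0.832193.
Therefore gamma(2) = -0.8322 (to 4 decimal places).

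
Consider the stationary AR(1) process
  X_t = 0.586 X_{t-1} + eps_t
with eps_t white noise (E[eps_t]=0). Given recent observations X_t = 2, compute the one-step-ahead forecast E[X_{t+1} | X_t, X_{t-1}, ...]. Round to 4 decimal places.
E[X_{t+1} \mid \mathcal F_t] = 1.1720

For an AR(p) model X_t = c + sum_i phi_i X_{t-i} + eps_t, the
one-step-ahead conditional mean is
  E[X_{t+1} | X_t, ...] = c + sum_i phi_i X_{t+1-i}.
Substitute known values:
  E[X_{t+1} | ...] = (0.586) * (2)
                   = 1.1720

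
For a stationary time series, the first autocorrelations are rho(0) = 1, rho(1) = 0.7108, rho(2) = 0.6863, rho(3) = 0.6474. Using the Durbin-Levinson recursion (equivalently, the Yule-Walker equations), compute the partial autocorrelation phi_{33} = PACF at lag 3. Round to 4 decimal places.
\phi_{33} = 0.1820

The PACF at lag k is phi_{kk}, the last component of the solution
to the Yule-Walker system G_k phi = r_k where
  (G_k)_{ij} = rho(|i - j|), (r_k)_i = rho(i), i,j = 1..k.
Equivalently, Durbin-Levinson gives phi_{kk} iteratively:
  phi_{11} = rho(1)
  phi_{kk} = [rho(k) - sum_{j=1..k-1} phi_{k-1,j} rho(k-j)]
            / [1 - sum_{j=1..k-1} phi_{k-1,j} rho(j)],
  phi_{k,j} = phi_{k-1,j} - phi_{kk} phi_{k-1,k-j},  j = 1..k-1.
Step k = 1:
  phi_11 = rho(1) = 0.7108.
Step k = 2:
  phi_22 = [rho(2) - phi_11 rho(1)] / [1 - phi_11 rho(1)] = [0.6863 - (0.7108)(0.7108)] / [1 - (0.7108)(0.7108)]
         = 0.18106336 / 0.49476336 = 0.36596.
  Update: phi_21 = phi_11 - phi_22 phi_11 = 0.7108 - (0.36596)(0.7108) = 0.450676.
Step k = 3:
  phi_33 = [rho(3) - phi_21 rho(2) - phi_22 rho(1)] / [1 - phi_21 rho(1) - phi_22 rho(2)]
    numerator   = 0.6474 - (0.450676)(0.6863) - (0.36596)(0.7108) = 0.07797705
    denominator = 1 - (0.450676)(0.7108) - (0.36596)(0.6863) = 0.4285015
  phi_33 = 0.07797705 / 0.4285015 = 0.182.
Therefore phi_{33} = 0.1820.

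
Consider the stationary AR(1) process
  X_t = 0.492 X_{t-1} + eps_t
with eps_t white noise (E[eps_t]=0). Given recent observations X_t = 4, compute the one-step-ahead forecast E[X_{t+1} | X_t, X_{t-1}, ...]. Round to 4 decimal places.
E[X_{t+1} \mid \mathcal F_t] = 1.9680

For an AR(p) model X_t = c + sum_i phi_i X_{t-i} + eps_t, the
one-step-ahead conditional mean is
  E[X_{t+1} | X_t, ...] = c + sum_i phi_i X_{t+1-i}.
Substitute known values:
  E[X_{t+1} | ...] = (0.492) * (4)
                   = 1.9680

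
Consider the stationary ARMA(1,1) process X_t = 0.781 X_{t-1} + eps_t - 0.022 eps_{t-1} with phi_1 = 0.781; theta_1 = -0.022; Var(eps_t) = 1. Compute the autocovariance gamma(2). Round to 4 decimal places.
\gamma(2) = 1.4937

Multiply the model equation by X_{t-k} and take expectations. With theta_0 = psi_0 = 1 and psi_j the MA(infinity) weights, this gives
  gamma(k) - sum_i phi_i gamma(k-i) = c_k,
  c_k = sigma^2 * sum_{j=k..q} theta_j psi_{j-k}   (c_k = 0 for k > q),
using gamma(-m) = gamma(m).
psi-weights needed (psi_j = theta_j + sum_i phi_i psi_{j-i}):
  psi_1 = theta_1 + phi_1 = -0.022 + (0.781) = 0.759
Right-hand sides:
  c_0 = sigma^2 (1 + theta_1 psi_1) = 1 * (1 + (-0.022)(0.759)) = 1 * 0.983302 = 0.983302
  c_1 = sigma^2 theta_1 = 1 * (-0.022) = -0.022
  c_2 = 0
Equations for k = 0 and k = 1 (AR order 1):
  gamma(0) = phi_1 gamma(1) + c_0
  gamma(1) = phi_1 gamma(0) + c_1
Substituting the second into the first: gamma(0) (1 - phi_1^2) = c_0 + phi_1 c_1, so
  gamma(0) = (c_0 + phi_1 c_1) / (1 - phi_1^2) = (0.983302 + (0.781)(-0.022)) / (1 - (0.781)^2) = 0.96612 / 0.390039 = 2.476983.
  gamma(1) = phi_1 gamma(0) + c_1 = (0.781)(2.476983) + (-0.022) = 1.912524.
For k = 2 (> q): gamma(2) = phi_1 gamma(1) = (0.781)(1.912524) = 1.493681.
Therefore gamma(2) = 1.4937 (to 4 decimal places).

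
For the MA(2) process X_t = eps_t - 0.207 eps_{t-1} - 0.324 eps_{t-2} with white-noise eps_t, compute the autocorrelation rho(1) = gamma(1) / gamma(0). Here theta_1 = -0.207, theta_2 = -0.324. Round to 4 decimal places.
\rho(1) = -0.1219

For an MA(q) process with theta_0 = 1, the autocovariance is
  gamma(k) = sigma^2 * sum_{i=0..q-k} theta_i * theta_{i+k},
and rho(k) = gamma(k) / gamma(0). Sigma^2 cancels.
  numerator   = (1)*(-0.207) + (-0.207)*(-0.324) = -0.139932.
  denominator = (1)^2 + (-0.207)^2 + (-0.324)^2 = 1.147825.
  rho(1) = -0.139932 / 1.147825 = -0.1219.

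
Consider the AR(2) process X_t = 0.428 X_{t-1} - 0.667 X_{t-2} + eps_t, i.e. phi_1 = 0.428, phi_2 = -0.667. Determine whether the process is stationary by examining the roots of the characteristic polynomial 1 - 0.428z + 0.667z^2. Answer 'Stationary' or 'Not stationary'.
\text{Stationary}

The AR(p) characteristic polynomial is P(z) = 1 - 0.428z + 0.667z^2.
Stationarity requires all roots to lie outside the unit circle, i.e. |z| > 1 for every root.
Set 1 + (-0.428) z + (0.667) z^2 = 0, i.e. a z^2 + b z + c = 0 with a = 0.667, b = -0.428, c = 1.
Discriminant D = b^2 - 4ac = (-0.428)^2 - 4*(0.667)*1 = 0.183184 - (2.668) = -2.484816.
D < 0, so the roots are the complex-conjugate pair z = (-b +/- i sqrt(-D)) / (2a) = 0.3208 +/- 1.1817i.
For a conjugate pair |z|^2 = z * conj(z) = (product of roots) = c/a = 1/(0.667) = 1.49925, so |z| = sqrt(1.49925) = 1.2244 for both roots.
Moduli of all roots: 1.2244, 1.2244.
All moduli strictly greater than 1? Yes.
Verdict: Stationary.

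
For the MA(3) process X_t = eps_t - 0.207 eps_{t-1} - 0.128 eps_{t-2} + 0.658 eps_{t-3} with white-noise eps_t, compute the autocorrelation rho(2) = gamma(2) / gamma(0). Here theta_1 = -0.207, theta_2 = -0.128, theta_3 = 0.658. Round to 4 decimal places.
\rho(2) = -0.1771

For an MA(q) process with theta_0 = 1, the autocovariance is
  gamma(k) = sigma^2 * sum_{i=0..q-k} theta_i * theta_{i+k},
and rho(k) = gamma(k) / gamma(0). Sigma^2 cancels.
  numerator   = (1)*(-0.128) + (-0.207)*(0.658) = -0.264206.
  denominator = (1)^2 + (-0.207)^2 + (-0.128)^2 + (0.658)^2 = 1.492197.
  rho(2) = -0.264206 / 1.492197 = -0.1771.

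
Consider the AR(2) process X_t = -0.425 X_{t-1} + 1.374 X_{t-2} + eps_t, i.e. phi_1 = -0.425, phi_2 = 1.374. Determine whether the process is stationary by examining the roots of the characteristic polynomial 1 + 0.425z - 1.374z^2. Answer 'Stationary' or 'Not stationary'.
\text{Not stationary}

The AR(p) characteristic polynomial is P(z) = 1 + 0.425z - 1.374z^2.
Stationarity requires all roots to lie outside the unit circle, i.e. |z| > 1 for every root.
Set 1 + (0.425) z + (-1.374) z^2 = 0, i.e. a z^2 + b z + c = 0 with a = -1.374, b = 0.425, c = 1.
Discriminant D = b^2 - 4ac = (0.425)^2 - 4*(-1.374)*1 = 0.180625 - (-5.496) = 5.676625.
D >= 0, so the roots are real: z = (-b +/- sqrt(D)) / (2a) = (-0.425 +/- 2.382567) / (-2.748).
  z_1 = (-0.425 + 2.382567) / (-2.748) = -0.7124,   |z_1| = 0.7124.
  z_2 = (-0.425 - 2.382567) / (-2.748) = 1.0217,   |z_2| = 1.0217.
Moduli of all roots: 0.7124, 1.0217.
All moduli strictly greater than 1? No.
Verdict: Not stationary.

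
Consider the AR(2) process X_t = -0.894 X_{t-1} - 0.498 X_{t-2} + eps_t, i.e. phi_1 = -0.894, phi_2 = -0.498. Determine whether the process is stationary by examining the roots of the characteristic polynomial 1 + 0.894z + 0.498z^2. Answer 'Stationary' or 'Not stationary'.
\text{Stationary}

The AR(p) characteristic polynomial is P(z) = 1 + 0.894z + 0.498z^2.
Stationarity requires all roots to lie outside the unit circle, i.e. |z| > 1 for every root.
Set 1 + (0.894) z + (0.498) z^2 = 0, i.e. a z^2 + b z + c = 0 with a = 0.498, b = 0.894, c = 1.
Discriminant D = b^2 - 4ac = (0.894)^2 - 4*(0.498)*1 = 0.799236 - (1.992) = -1.192764.
D < 0, so the roots are the complex-conjugate pair z = (-b +/- i sqrt(-D)) / (2a) = -0.8976 +/- 1.0965i.
For a conjugate pair |z|^2 = z * conj(z) = (product of roots) = c/a = 1/(0.498) = 2.008032, so |z| = sqrt(2.008032) = 1.4171 for both roots.
Moduli of all roots: 1.4171, 1.4171.
All moduli strictly greater than 1? Yes.
Verdict: Stationary.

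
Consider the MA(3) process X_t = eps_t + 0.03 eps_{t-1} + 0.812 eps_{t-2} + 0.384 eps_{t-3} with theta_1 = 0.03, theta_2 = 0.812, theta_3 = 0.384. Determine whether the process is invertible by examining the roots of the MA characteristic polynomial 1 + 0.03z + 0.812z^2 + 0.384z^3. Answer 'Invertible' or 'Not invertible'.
\text{Invertible}

The MA(q) characteristic polynomial is P(z) = 1 + 0.03z + 0.812z^2 + 0.384z^3.
Invertibility requires all roots to lie outside the unit circle, i.e. |z| > 1 for every root.
Degree 3: look for a simple real root z0 first, then factor out (1 - z/z0) and solve the remaining quadratic.
Testing z0 = -2.5: P(-2.5) = 1 + (0.03)(-2.5) + (0.812)(-2.5)^2 + (0.384)(-2.5)^3
  = 1 + (-0.075) + (5.075) + (-6) = 0.  So z_0 = -2.5 is a root, |z_0| = 2.5.
Divide out the factor (1 + 0.4 z) = (1 - z/z0) (since 1/z0 = -0.4):
  P(z) = (1 + 0.4 z)(1 + (-0.37) z + (0.96) z^2)
  [check: z-coef -0.37 - (-0.4) = 0.03; z^2-coef 0.96 - (-0.4)(-0.37) = 0.812; z^3-coef -(-0.4)(0.96) = 0.384.]
Remaining roots from the quadratic factor 1 + (-0.37) z + (0.96) z^2:
  Set 1 + (-0.37) z + (0.96) z^2 = 0, i.e. a z^2 + b z + c = 0 with a = 0.96, b = -0.37, c = 1.
  Discriminant D = b^2 - 4ac = (-0.37)^2 - 4*(0.96)*1 = 0.1369 - (3.84) = -3.7031.
  D < 0, so the roots are the complex-conjugate pair z = (-b +/- i sqrt(-D)) / (2a) = 0.1927 +/- 1.0023i.
  For a conjugate pair |z|^2 = z * conj(z) = (product of roots) = c/a = 1/(0.96) = 1.041667, so |z| = sqrt(1.041667) = 1.0206 for both roots.
Moduli of all roots: 2.5000, 1.0206, 1.0206.
All moduli strictly greater than 1? Yes.
Verdict: Invertible.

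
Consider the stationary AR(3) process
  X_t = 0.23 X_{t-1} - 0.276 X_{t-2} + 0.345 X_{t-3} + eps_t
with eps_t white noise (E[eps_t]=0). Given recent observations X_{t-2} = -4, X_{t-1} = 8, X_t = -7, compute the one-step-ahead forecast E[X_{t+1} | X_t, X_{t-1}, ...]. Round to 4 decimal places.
E[X_{t+1} \mid \mathcal F_t] = -5.1980

For an AR(p) model X_t = c + sum_i phi_i X_{t-i} + eps_t, the
one-step-ahead conditional mean is
  E[X_{t+1} | X_t, ...] = c + sum_i phi_i X_{t+1-i}.
Substitute known values:
  E[X_{t+1} | ...] = (0.23) * (-7) + (-0.276) * (8) + (0.345) * (-4)
                   = -5.1980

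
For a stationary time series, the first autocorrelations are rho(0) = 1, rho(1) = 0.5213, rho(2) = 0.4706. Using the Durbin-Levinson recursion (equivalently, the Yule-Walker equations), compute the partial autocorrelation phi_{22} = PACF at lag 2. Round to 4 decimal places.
\phi_{22} = 0.2730

The PACF at lag k is phi_{kk}, the last component of the solution
to the Yule-Walker system G_k phi = r_k where
  (G_k)_{ij} = rho(|i - j|), (r_k)_i = rho(i), i,j = 1..k.
Equivalently, Durbin-Levinson gives phi_{kk} iteratively:
  phi_{11} = rho(1)
  phi_{kk} = [rho(k) - sum_{j=1..k-1} phi_{k-1,j} rho(k-j)]
            / [1 - sum_{j=1..k-1} phi_{k-1,j} rho(j)],
  phi_{k,j} = phi_{k-1,j} - phi_{kk} phi_{k-1,k-j},  j = 1..k-1.
Step k = 1:
  phi_11 = rho(1) = 0.5213.
Step k = 2:
  phi_22 = [rho(2) - phi_11 rho(1)] / [1 - phi_11 rho(1)] = [0.4706 - (0.5213)(0.5213)] / [1 - (0.5213)(0.5213)]
         = 0.19884631 / 0.72824631 = 0.273.
Therefore phi_{22} = 0.2730.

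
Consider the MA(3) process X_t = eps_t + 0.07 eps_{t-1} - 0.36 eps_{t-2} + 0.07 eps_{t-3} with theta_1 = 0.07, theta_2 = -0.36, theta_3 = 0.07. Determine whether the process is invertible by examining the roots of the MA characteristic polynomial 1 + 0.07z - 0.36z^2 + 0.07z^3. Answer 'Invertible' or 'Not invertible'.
\text{Invertible}

The MA(q) characteristic polynomial is P(z) = 1 + 0.07z - 0.36z^2 + 0.07z^3.
Invertibility requires all roots to lie outside the unit circle, i.e. |z| > 1 for every root.
Degree 3: look for a simple real root z0 first, then factor out (1 - z/z0) and solve the remaining quadratic.
Testing z0 = 4: P(4) = 1 + (0.07)(4) + (-0.36)(4)^2 + (0.07)(4)^3
  = 1 + (0.28) + (-5.76) + (4.48) = 0.  So z_0 = 4 is a root, |z_0| = 4.
Divide out the factor (1 - 0.25 z) = (1 - z/z0) (since 1/z0 = 0.25):
  P(z) = (1 - 0.25 z)(1 + (0.32) z + (-0.28) z^2)
  [check: z-coef 0.32 - (0.25) = 0.07; z^2-coef -0.28 - (0.25)(0.32) = -0.36; z^3-coef -(0.25)(-0.28) = 0.07.]
Remaining roots from the quadratic factor 1 + (0.32) z + (-0.28) z^2:
  Set 1 + (0.32) z + (-0.28) z^2 = 0, i.e. a z^2 + b z + c = 0 with a = -0.28, b = 0.32, c = 1.
  Discriminant D = b^2 - 4ac = (0.32)^2 - 4*(-0.28)*1 = 0.1024 - (-1.12) = 1.2224.
  D >= 0, so the roots are real: z = (-b +/- sqrt(D)) / (2a) = (-0.32 +/- 1.105622) / (-0.56).
    z_1 = (-0.32 + 1.105622) / (-0.56) = -1.4029,   |z_1| = 1.4029.
    z_2 = (-0.32 - 1.105622) / (-0.56) = 2.5458,   |z_2| = 2.5458.
Moduli of all roots: 4.0000, 1.4029, 2.5458.
All moduli strictly greater than 1? Yes.
Verdict: Invertible.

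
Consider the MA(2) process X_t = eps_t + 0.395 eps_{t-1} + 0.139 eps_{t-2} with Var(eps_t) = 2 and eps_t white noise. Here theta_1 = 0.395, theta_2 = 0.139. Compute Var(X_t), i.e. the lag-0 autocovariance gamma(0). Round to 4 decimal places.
\gamma(0) = 2.3507

For an MA(q) process X_t = eps_t + sum_i theta_i eps_{t-i} with
Var(eps_t) = sigma^2, the variance is
  gamma(0) = sigma^2 * (1 + sum_i theta_i^2).
  sum_i theta_i^2 = (0.395)^2 + (0.139)^2 = 0.156025 + 0.019321 = 0.175346.
  gamma(0) = 2 * (1 + 0.175346) = 2 * 1.175346 = 2.350692, which rounds to 2.3507.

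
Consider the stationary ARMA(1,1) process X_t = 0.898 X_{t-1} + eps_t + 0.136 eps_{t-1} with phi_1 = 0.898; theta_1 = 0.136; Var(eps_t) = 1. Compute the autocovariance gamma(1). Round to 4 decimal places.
\gamma(1) = 5.9933

Multiply the model equation by X_{t-k} and take expectations. With theta_0 = psi_0 = 1 and psi_j the MA(infinity) weights, this gives
  gamma(k) - sum_i phi_i gamma(k-i) = c_k,
  c_k = sigma^2 * sum_{j=k..q} theta_j psi_{j-k}   (c_k = 0 for k > q),
using gamma(-m) = gamma(m).
psi-weights needed (psi_j = theta_j + sum_i phi_i psi_{j-i}):
  psi_1 = theta_1 + phi_1 = 0.136 + (0.898) = 1.034
Right-hand sides:
  c_0 = sigma^2 (1 + theta_1 psi_1) = 1 * (1 + (0.136)(1.034)) = 1 * 1.140624 = 1.140624
  c_1 = sigma^2 theta_1 = 1 * (0.136) = 0.136
  c_2 = 0
Equations for k = 0 and k = 1 (AR order 1):
  gamma(0) = phi_1 gamma(1) + c_0
  gamma(1) = phi_1 gamma(0) + c_1
Substituting the second into the first: gamma(0) (1 - phi_1^2) = c_0 + phi_1 c_1, so
  gamma(0) = (c_0 + phi_1 c_1) / (1 - phi_1^2) = (1.140624 + (0.898)(0.136)) / (1 - (0.898)^2) = 1.262752 / 0.193596 = 6.522614.
  gamma(1) = phi_1 gamma(0) + c_1 = (0.898)(6.522614) + (0.136) = 5.993307.
Therefore gamma(1) = 5.9933 (to 4 decimal places).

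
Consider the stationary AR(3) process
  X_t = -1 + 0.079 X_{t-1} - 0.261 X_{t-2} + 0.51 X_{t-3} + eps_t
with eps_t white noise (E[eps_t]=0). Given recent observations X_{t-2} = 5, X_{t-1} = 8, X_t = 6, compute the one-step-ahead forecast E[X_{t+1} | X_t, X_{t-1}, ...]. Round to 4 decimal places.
E[X_{t+1} \mid \mathcal F_t] = -0.0640

For an AR(p) model X_t = c + sum_i phi_i X_{t-i} + eps_t, the
one-step-ahead conditional mean is
  E[X_{t+1} | X_t, ...] = c + sum_i phi_i X_{t+1-i}.
Substitute known values:
  E[X_{t+1} | ...] = -1 + (0.079) * (6) + (-0.261) * (8) + (0.51) * (5)
                   = -0.0640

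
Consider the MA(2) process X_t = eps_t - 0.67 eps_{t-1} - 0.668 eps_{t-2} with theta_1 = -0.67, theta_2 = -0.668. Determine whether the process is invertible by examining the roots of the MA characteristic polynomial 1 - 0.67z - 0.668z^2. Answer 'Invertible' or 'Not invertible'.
\text{Not invertible}

The MA(q) characteristic polynomial is P(z) = 1 - 0.67z - 0.668z^2.
Invertibility requires all roots to lie outside the unit circle, i.e. |z| > 1 for every root.
Set 1 + (-0.67) z + (-0.668) z^2 = 0, i.e. a z^2 + b z + c = 0 with a = -0.668, b = -0.67, c = 1.
Discriminant D = b^2 - 4ac = (-0.67)^2 - 4*(-0.668)*1 = 0.4489 - (-2.672) = 3.1209.
D >= 0, so the roots are real: z = (-b +/- sqrt(D)) / (2a) = (0.67 +/- 1.766607) / (-1.336).
  z_1 = (0.67 + 1.766607) / (-1.336) = -1.8238,   |z_1| = 1.8238.
  z_2 = (0.67 - 1.766607) / (-1.336) = 0.8208,   |z_2| = 0.8208.
Moduli of all roots: 1.8238, 0.8208.
All moduli strictly greater than 1? No.
Verdict: Not invertible.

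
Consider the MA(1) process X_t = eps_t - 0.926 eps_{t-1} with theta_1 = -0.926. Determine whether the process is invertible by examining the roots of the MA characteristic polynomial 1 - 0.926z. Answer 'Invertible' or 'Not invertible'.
\text{Invertible}

The MA(q) characteristic polynomial is P(z) = 1 - 0.926z.
Invertibility requires all roots to lie outside the unit circle, i.e. |z| > 1 for every root.
This is linear in z: 1 + (-0.926) z = 0  =>  z = -1/(-0.926) = 1.079914,  |z| = 1.079914.
Moduli of all roots: 1.0799.
All moduli strictly greater than 1? Yes.
Verdict: Invertible.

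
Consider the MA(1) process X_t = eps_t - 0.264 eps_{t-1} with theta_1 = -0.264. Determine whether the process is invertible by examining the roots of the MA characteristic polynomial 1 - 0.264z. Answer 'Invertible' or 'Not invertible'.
\text{Invertible}

The MA(q) characteristic polynomial is P(z) = 1 - 0.264z.
Invertibility requires all roots to lie outside the unit circle, i.e. |z| > 1 for every root.
This is linear in z: 1 + (-0.264) z = 0  =>  z = -1/(-0.264) = 3.787879,  |z| = 3.787879.
Moduli of all roots: 3.7879.
All moduli strictly greater than 1? Yes.
Verdict: Invertible.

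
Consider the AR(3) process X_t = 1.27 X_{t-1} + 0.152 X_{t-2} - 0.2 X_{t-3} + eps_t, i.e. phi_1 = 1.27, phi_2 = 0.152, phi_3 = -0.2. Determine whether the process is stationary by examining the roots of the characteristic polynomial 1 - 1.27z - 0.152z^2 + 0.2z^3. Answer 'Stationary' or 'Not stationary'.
\text{Not stationary}

The AR(p) characteristic polynomial is P(z) = 1 - 1.27z - 0.152z^2 + 0.2z^3.
Stationarity requires all roots to lie outside the unit circle, i.e. |z| > 1 for every root.
Degree 3: look for a simple real root z0 first, then factor out (1 - z/z0) and solve the remaining quadratic.
Testing z0 = 2.5: P(2.5) = 1 + (-1.27)(2.5) + (-0.152)(2.5)^2 + (0.2)(2.5)^3
  = 1 + (-3.175) + (-0.95) + (3.125) = 0.  So z_0 = 2.5 is a root, |z_0| = 2.5.
Divide out the factor (1 - 0.4 z) = (1 - z/z0) (since 1/z0 = 0.4):
  P(z) = (1 - 0.4 z)(1 + (-0.87) z + (-0.5) z^2)
  [check: z-coef -0.87 - (0.4) = -1.27; z^2-coef -0.5 - (0.4)(-0.87) = -0.152; z^3-coef -(0.4)(-0.5) = 0.2.]
Remaining roots from the quadratic factor 1 + (-0.87) z + (-0.5) z^2:
  Set 1 + (-0.87) z + (-0.5) z^2 = 0, i.e. a z^2 + b z + c = 0 with a = -0.5, b = -0.87, c = 1.
  Discriminant D = b^2 - 4ac = (-0.87)^2 - 4*(-0.5)*1 = 0.7569 - (-2) = 2.7569.
  D >= 0, so the roots are real: z = (-b +/- sqrt(D)) / (2a) = (0.87 +/- 1.660392) / (-1).
    z_1 = (0.87 + 1.660392) / (-1) = -2.5304,   |z_1| = 2.5304.
    z_2 = (0.87 - 1.660392) / (-1) = 0.7904,   |z_2| = 0.7904.
Moduli of all roots: 2.5000, 2.5304, 0.7904.
All moduli strictly greater than 1? No.
Verdict: Not stationary.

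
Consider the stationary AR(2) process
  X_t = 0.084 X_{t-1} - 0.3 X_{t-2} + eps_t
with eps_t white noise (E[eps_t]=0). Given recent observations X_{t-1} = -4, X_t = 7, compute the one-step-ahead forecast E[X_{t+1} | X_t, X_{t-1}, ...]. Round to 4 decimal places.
E[X_{t+1} \mid \mathcal F_t] = 1.7880

For an AR(p) model X_t = c + sum_i phi_i X_{t-i} + eps_t, the
one-step-ahead conditional mean is
  E[X_{t+1} | X_t, ...] = c + sum_i phi_i X_{t+1-i}.
Substitute known values:
  E[X_{t+1} | ...] = (0.084) * (7) + (-0.3) * (-4)
                   = 1.7880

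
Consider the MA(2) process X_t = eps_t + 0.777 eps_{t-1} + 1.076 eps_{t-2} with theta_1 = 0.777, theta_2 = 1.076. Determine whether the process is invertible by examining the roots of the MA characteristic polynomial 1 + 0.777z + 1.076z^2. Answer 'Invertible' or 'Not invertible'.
\text{Not invertible}

The MA(q) characteristic polynomial is P(z) = 1 + 0.777z + 1.076z^2.
Invertibility requires all roots to lie outside the unit circle, i.e. |z| > 1 for every root.
Set 1 + (0.777) z + (1.076) z^2 = 0, i.e. a z^2 + b z + c = 0 with a = 1.076, b = 0.777, c = 1.
Discriminant D = b^2 - 4ac = (0.777)^2 - 4*(1.076)*1 = 0.603729 - (4.304) = -3.700271.
D < 0, so the roots are the complex-conjugate pair z = (-b +/- i sqrt(-D)) / (2a) = -0.3611 +/- 0.8939i.
For a conjugate pair |z|^2 = z * conj(z) = (product of roots) = c/a = 1/(1.076) = 0.929368, so |z| = sqrt(0.929368) = 0.964 for both roots.
Moduli of all roots: 0.9640, 0.9640.
All moduli strictly greater than 1? No.
Verdict: Not invertible.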